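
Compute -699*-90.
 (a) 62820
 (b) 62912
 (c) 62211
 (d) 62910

-699 * -90 = 62910
d) 62910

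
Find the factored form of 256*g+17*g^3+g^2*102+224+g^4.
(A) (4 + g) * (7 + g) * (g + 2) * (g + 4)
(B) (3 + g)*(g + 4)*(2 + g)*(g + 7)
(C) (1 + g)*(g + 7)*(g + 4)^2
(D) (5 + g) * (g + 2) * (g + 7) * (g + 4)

We need to factor 256*g+17*g^3+g^2*102+224+g^4.
The factored form is (4 + g) * (7 + g) * (g + 2) * (g + 4).
A) (4 + g) * (7 + g) * (g + 2) * (g + 4)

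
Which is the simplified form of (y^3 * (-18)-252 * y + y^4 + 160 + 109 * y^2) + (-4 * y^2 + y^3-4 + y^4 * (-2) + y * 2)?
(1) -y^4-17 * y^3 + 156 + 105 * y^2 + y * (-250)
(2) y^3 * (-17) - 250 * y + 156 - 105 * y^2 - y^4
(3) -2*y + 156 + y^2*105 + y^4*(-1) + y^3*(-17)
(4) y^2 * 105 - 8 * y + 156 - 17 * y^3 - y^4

Adding the polynomials and combining like terms:
(y^3*(-18) - 252*y + y^4 + 160 + 109*y^2) + (-4*y^2 + y^3 - 4 + y^4*(-2) + y*2)
= -y^4-17 * y^3 + 156 + 105 * y^2 + y * (-250)
1) -y^4-17 * y^3 + 156 + 105 * y^2 + y * (-250)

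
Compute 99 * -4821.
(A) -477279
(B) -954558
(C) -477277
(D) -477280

99 * -4821 = -477279
A) -477279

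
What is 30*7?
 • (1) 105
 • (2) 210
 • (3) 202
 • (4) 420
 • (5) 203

30 * 7 = 210
2) 210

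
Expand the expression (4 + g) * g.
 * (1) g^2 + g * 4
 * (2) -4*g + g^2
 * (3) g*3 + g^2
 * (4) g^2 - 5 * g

Expanding (4 + g) * g:
= g^2 + g * 4
1) g^2 + g * 4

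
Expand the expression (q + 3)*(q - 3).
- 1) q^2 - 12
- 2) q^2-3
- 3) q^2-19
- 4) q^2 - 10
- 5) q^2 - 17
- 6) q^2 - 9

Expanding (q + 3)*(q - 3):
= q^2 - 9
6) q^2 - 9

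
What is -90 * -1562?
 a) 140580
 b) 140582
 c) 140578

-90 * -1562 = 140580
a) 140580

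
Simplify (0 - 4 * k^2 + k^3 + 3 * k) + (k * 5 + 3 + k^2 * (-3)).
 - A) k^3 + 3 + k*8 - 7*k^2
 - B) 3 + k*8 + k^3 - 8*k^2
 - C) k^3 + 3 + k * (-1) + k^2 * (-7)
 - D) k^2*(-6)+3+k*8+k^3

Adding the polynomials and combining like terms:
(0 - 4*k^2 + k^3 + 3*k) + (k*5 + 3 + k^2*(-3))
= k^3 + 3 + k*8 - 7*k^2
A) k^3 + 3 + k*8 - 7*k^2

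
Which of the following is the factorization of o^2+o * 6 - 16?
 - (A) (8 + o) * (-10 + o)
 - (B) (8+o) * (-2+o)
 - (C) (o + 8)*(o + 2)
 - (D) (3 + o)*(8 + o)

We need to factor o^2+o * 6 - 16.
The factored form is (8+o) * (-2+o).
B) (8+o) * (-2+o)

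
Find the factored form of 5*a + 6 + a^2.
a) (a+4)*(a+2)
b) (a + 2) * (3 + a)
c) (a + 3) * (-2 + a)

We need to factor 5*a + 6 + a^2.
The factored form is (a + 2) * (3 + a).
b) (a + 2) * (3 + a)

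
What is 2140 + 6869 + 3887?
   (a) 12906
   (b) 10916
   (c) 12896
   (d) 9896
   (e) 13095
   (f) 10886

First: 2140 + 6869 = 9009
Then: 9009 + 3887 = 12896
c) 12896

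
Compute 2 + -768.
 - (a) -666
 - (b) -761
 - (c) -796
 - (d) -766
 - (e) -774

2 + -768 = -766
d) -766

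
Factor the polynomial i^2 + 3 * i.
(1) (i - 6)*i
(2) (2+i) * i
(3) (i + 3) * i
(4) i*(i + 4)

We need to factor i^2 + 3 * i.
The factored form is (i + 3) * i.
3) (i + 3) * i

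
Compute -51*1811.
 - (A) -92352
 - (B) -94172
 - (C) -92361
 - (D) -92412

-51 * 1811 = -92361
C) -92361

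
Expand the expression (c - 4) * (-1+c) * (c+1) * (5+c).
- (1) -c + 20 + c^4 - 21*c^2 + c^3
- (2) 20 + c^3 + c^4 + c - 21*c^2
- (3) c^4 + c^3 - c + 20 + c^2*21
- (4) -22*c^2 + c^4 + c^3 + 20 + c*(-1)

Expanding (c - 4) * (-1+c) * (c+1) * (5+c):
= -c + 20 + c^4 - 21*c^2 + c^3
1) -c + 20 + c^4 - 21*c^2 + c^3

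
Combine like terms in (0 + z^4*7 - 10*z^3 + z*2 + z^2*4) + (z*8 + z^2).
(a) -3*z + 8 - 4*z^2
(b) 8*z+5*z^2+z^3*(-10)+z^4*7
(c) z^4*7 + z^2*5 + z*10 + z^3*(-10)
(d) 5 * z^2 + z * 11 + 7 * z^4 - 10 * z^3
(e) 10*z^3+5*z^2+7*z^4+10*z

Adding the polynomials and combining like terms:
(0 + z^4*7 - 10*z^3 + z*2 + z^2*4) + (z*8 + z^2)
= z^4*7 + z^2*5 + z*10 + z^3*(-10)
c) z^4*7 + z^2*5 + z*10 + z^3*(-10)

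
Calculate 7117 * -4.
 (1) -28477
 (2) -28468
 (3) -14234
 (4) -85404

7117 * -4 = -28468
2) -28468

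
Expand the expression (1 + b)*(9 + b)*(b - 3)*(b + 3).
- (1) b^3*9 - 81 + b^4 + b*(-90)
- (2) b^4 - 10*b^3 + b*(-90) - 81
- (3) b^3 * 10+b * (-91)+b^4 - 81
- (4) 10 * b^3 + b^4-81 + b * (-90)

Expanding (1 + b)*(9 + b)*(b - 3)*(b + 3):
= 10 * b^3 + b^4-81 + b * (-90)
4) 10 * b^3 + b^4-81 + b * (-90)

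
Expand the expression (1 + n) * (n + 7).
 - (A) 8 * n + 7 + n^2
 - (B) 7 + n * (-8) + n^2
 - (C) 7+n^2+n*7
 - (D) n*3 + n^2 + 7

Expanding (1 + n) * (n + 7):
= 8 * n + 7 + n^2
A) 8 * n + 7 + n^2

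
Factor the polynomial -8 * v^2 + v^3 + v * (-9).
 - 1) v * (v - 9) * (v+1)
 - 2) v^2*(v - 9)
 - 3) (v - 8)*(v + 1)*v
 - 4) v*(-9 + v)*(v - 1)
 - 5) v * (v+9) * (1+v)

We need to factor -8 * v^2 + v^3 + v * (-9).
The factored form is v * (v - 9) * (v+1).
1) v * (v - 9) * (v+1)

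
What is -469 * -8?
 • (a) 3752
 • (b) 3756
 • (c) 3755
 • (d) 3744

-469 * -8 = 3752
a) 3752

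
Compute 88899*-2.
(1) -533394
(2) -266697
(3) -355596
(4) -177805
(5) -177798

88899 * -2 = -177798
5) -177798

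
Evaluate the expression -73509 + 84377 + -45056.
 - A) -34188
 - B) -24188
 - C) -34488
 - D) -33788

First: -73509 + 84377 = 10868
Then: 10868 + -45056 = -34188
A) -34188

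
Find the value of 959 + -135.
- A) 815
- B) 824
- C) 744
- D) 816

959 + -135 = 824
B) 824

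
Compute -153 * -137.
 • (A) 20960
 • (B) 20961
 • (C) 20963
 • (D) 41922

-153 * -137 = 20961
B) 20961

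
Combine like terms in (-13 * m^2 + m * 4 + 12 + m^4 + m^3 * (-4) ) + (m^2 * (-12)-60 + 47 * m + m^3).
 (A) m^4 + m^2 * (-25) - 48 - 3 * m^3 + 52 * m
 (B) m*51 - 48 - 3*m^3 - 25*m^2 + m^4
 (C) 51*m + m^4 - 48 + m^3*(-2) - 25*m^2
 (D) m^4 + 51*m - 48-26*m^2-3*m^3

Adding the polynomials and combining like terms:
(-13*m^2 + m*4 + 12 + m^4 + m^3*(-4)) + (m^2*(-12) - 60 + 47*m + m^3)
= m*51 - 48 - 3*m^3 - 25*m^2 + m^4
B) m*51 - 48 - 3*m^3 - 25*m^2 + m^4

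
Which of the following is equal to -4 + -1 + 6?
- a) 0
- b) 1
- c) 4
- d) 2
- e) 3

First: -4 + -1 = -5
Then: -5 + 6 = 1
b) 1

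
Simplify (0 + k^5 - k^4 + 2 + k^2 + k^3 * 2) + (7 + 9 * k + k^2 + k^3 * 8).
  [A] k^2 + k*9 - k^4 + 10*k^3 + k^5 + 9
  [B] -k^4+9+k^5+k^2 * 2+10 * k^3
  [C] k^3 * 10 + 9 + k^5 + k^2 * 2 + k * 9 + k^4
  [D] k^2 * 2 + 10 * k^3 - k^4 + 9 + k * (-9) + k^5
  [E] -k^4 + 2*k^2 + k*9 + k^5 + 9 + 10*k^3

Adding the polynomials and combining like terms:
(0 + k^5 - k^4 + 2 + k^2 + k^3*2) + (7 + 9*k + k^2 + k^3*8)
= -k^4 + 2*k^2 + k*9 + k^5 + 9 + 10*k^3
E) -k^4 + 2*k^2 + k*9 + k^5 + 9 + 10*k^3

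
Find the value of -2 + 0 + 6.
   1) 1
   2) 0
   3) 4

First: -2 + 0 = -2
Then: -2 + 6 = 4
3) 4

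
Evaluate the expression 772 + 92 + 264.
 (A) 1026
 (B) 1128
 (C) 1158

First: 772 + 92 = 864
Then: 864 + 264 = 1128
B) 1128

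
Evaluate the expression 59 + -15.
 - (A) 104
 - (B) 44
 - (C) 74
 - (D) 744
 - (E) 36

59 + -15 = 44
B) 44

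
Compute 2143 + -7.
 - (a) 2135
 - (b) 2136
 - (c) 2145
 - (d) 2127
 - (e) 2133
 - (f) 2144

2143 + -7 = 2136
b) 2136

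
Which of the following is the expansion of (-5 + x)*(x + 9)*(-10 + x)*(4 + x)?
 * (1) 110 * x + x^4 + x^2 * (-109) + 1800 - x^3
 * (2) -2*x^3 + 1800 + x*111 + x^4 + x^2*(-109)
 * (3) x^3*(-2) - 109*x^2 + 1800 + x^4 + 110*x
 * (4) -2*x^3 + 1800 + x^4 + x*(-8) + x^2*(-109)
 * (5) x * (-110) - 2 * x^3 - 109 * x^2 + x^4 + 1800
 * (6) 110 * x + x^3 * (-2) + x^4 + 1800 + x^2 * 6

Expanding (-5 + x)*(x + 9)*(-10 + x)*(4 + x):
= x^3*(-2) - 109*x^2 + 1800 + x^4 + 110*x
3) x^3*(-2) - 109*x^2 + 1800 + x^4 + 110*x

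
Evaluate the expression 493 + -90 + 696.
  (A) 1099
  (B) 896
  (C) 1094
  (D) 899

First: 493 + -90 = 403
Then: 403 + 696 = 1099
A) 1099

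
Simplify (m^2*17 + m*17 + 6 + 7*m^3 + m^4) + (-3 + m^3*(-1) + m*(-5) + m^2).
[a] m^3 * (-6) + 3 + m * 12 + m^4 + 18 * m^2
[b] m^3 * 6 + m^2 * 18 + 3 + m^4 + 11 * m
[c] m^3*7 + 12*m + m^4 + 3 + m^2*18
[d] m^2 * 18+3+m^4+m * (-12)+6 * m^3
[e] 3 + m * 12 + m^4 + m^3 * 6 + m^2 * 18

Adding the polynomials and combining like terms:
(m^2*17 + m*17 + 6 + 7*m^3 + m^4) + (-3 + m^3*(-1) + m*(-5) + m^2)
= 3 + m * 12 + m^4 + m^3 * 6 + m^2 * 18
e) 3 + m * 12 + m^4 + m^3 * 6 + m^2 * 18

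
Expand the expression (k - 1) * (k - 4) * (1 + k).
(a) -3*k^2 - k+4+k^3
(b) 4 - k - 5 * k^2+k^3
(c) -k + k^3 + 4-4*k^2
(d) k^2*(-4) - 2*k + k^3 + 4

Expanding (k - 1) * (k - 4) * (1 + k):
= -k + k^3 + 4-4*k^2
c) -k + k^3 + 4-4*k^2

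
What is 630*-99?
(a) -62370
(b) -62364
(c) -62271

630 * -99 = -62370
a) -62370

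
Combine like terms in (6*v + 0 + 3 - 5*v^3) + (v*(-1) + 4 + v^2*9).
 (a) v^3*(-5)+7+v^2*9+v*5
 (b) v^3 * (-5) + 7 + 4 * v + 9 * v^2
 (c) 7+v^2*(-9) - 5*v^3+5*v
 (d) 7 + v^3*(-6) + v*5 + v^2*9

Adding the polynomials and combining like terms:
(6*v + 0 + 3 - 5*v^3) + (v*(-1) + 4 + v^2*9)
= v^3*(-5)+7+v^2*9+v*5
a) v^3*(-5)+7+v^2*9+v*5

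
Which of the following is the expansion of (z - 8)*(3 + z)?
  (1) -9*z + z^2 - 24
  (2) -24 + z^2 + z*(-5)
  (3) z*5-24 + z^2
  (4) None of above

Expanding (z - 8)*(3 + z):
= -24 + z^2 + z*(-5)
2) -24 + z^2 + z*(-5)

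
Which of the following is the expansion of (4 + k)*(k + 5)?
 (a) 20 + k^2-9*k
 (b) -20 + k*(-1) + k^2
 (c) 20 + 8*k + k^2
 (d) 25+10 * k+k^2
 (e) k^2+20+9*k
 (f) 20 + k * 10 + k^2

Expanding (4 + k)*(k + 5):
= k^2+20+9*k
e) k^2+20+9*k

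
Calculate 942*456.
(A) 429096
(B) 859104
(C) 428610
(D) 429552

942 * 456 = 429552
D) 429552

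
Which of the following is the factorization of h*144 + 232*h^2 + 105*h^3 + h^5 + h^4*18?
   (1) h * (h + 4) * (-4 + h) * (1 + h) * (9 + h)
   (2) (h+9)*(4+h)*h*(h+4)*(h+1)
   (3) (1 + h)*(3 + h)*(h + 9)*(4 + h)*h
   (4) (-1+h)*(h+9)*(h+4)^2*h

We need to factor h*144 + 232*h^2 + 105*h^3 + h^5 + h^4*18.
The factored form is (h+9)*(4+h)*h*(h+4)*(h+1).
2) (h+9)*(4+h)*h*(h+4)*(h+1)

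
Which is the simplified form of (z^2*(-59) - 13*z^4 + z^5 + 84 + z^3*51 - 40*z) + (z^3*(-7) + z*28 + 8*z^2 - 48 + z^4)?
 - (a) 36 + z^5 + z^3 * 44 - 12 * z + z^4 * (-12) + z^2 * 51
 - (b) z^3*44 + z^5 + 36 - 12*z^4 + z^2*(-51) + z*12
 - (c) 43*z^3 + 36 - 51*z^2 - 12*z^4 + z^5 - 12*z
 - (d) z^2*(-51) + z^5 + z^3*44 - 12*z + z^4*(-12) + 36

Adding the polynomials and combining like terms:
(z^2*(-59) - 13*z^4 + z^5 + 84 + z^3*51 - 40*z) + (z^3*(-7) + z*28 + 8*z^2 - 48 + z^4)
= z^2*(-51) + z^5 + z^3*44 - 12*z + z^4*(-12) + 36
d) z^2*(-51) + z^5 + z^3*44 - 12*z + z^4*(-12) + 36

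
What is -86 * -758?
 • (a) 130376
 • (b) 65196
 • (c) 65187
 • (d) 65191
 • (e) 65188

-86 * -758 = 65188
e) 65188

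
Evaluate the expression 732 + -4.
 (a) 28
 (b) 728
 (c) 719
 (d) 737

732 + -4 = 728
b) 728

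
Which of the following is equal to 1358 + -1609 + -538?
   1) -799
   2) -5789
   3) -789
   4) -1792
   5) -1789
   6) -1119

First: 1358 + -1609 = -251
Then: -251 + -538 = -789
3) -789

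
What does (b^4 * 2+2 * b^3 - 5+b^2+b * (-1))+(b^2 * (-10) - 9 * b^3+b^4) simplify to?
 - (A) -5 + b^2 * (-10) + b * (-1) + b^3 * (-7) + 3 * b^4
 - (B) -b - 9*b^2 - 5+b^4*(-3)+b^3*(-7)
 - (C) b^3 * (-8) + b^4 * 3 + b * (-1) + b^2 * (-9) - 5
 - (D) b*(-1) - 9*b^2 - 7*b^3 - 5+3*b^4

Adding the polynomials and combining like terms:
(b^4*2 + 2*b^3 - 5 + b^2 + b*(-1)) + (b^2*(-10) - 9*b^3 + b^4)
= b*(-1) - 9*b^2 - 7*b^3 - 5+3*b^4
D) b*(-1) - 9*b^2 - 7*b^3 - 5+3*b^4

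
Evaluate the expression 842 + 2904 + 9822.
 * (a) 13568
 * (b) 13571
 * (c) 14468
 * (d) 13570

First: 842 + 2904 = 3746
Then: 3746 + 9822 = 13568
a) 13568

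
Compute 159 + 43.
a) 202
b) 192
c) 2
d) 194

159 + 43 = 202
a) 202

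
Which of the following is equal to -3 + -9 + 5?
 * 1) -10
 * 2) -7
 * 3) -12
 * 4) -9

First: -3 + -9 = -12
Then: -12 + 5 = -7
2) -7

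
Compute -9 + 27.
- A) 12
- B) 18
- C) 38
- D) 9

-9 + 27 = 18
B) 18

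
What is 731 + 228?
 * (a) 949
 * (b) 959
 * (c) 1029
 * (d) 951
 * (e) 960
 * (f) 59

731 + 228 = 959
b) 959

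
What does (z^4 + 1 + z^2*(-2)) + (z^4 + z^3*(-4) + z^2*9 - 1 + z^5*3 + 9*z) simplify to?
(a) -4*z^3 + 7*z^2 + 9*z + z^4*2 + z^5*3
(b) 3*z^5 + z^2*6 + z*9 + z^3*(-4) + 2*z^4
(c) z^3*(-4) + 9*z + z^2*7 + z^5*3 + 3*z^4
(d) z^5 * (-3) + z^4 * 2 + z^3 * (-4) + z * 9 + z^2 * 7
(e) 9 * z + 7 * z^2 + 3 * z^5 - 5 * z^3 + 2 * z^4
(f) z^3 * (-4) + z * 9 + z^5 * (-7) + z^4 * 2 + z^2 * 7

Adding the polynomials and combining like terms:
(z^4 + 1 + z^2*(-2)) + (z^4 + z^3*(-4) + z^2*9 - 1 + z^5*3 + 9*z)
= -4*z^3 + 7*z^2 + 9*z + z^4*2 + z^5*3
a) -4*z^3 + 7*z^2 + 9*z + z^4*2 + z^5*3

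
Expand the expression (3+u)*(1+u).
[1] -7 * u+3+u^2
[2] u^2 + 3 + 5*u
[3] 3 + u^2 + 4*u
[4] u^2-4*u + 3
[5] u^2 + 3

Expanding (3+u)*(1+u):
= 3 + u^2 + 4*u
3) 3 + u^2 + 4*u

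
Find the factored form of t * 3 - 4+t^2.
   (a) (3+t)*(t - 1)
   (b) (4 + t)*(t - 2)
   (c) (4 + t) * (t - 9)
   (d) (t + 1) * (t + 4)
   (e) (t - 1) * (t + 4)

We need to factor t * 3 - 4+t^2.
The factored form is (t - 1) * (t + 4).
e) (t - 1) * (t + 4)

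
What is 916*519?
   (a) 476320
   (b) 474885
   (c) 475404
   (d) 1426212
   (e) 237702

916 * 519 = 475404
c) 475404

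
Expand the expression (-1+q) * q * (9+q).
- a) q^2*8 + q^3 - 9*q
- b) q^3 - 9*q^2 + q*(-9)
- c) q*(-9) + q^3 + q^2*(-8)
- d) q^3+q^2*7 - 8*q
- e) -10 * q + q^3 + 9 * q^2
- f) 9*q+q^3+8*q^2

Expanding (-1+q) * q * (9+q):
= q^2*8 + q^3 - 9*q
a) q^2*8 + q^3 - 9*q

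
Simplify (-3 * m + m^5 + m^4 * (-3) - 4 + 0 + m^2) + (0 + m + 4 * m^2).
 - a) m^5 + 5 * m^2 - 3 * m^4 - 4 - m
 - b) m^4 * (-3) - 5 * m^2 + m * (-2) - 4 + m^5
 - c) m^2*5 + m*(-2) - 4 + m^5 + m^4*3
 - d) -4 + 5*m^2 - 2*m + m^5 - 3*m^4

Adding the polynomials and combining like terms:
(-3*m + m^5 + m^4*(-3) - 4 + 0 + m^2) + (0 + m + 4*m^2)
= -4 + 5*m^2 - 2*m + m^5 - 3*m^4
d) -4 + 5*m^2 - 2*m + m^5 - 3*m^4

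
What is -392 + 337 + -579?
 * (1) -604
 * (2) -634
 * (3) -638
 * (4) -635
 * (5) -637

First: -392 + 337 = -55
Then: -55 + -579 = -634
2) -634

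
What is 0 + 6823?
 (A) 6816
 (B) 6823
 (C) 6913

0 + 6823 = 6823
B) 6823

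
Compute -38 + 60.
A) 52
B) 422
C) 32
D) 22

-38 + 60 = 22
D) 22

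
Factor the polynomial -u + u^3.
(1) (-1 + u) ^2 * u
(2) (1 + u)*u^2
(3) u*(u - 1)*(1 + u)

We need to factor -u + u^3.
The factored form is u*(u - 1)*(1 + u).
3) u*(u - 1)*(1 + u)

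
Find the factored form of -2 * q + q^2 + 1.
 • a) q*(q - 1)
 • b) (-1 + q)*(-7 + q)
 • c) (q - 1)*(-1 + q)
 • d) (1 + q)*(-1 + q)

We need to factor -2 * q + q^2 + 1.
The factored form is (q - 1)*(-1 + q).
c) (q - 1)*(-1 + q)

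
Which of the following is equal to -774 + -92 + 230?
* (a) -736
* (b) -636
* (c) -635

First: -774 + -92 = -866
Then: -866 + 230 = -636
b) -636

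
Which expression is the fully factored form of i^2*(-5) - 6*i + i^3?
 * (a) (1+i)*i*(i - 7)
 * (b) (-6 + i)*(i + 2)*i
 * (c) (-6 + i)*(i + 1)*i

We need to factor i^2*(-5) - 6*i + i^3.
The factored form is (-6 + i)*(i + 1)*i.
c) (-6 + i)*(i + 1)*i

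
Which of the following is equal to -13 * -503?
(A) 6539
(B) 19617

-13 * -503 = 6539
A) 6539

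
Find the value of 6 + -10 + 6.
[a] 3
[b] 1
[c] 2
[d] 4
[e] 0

First: 6 + -10 = -4
Then: -4 + 6 = 2
c) 2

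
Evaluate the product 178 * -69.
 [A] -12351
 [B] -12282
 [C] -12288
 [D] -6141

178 * -69 = -12282
B) -12282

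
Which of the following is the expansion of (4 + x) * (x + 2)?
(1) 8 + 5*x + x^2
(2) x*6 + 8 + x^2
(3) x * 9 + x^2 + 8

Expanding (4 + x) * (x + 2):
= x*6 + 8 + x^2
2) x*6 + 8 + x^2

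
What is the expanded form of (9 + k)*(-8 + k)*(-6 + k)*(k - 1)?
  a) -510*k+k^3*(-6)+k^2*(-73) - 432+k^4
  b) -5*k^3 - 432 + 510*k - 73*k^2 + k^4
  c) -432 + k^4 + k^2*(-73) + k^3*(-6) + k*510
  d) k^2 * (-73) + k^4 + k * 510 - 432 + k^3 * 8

Expanding (9 + k)*(-8 + k)*(-6 + k)*(k - 1):
= -432 + k^4 + k^2*(-73) + k^3*(-6) + k*510
c) -432 + k^4 + k^2*(-73) + k^3*(-6) + k*510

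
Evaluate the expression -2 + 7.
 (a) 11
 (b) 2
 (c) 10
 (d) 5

-2 + 7 = 5
d) 5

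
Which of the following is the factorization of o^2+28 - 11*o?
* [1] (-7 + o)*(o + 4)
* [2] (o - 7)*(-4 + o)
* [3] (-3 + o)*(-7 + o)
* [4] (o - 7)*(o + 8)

We need to factor o^2+28 - 11*o.
The factored form is (o - 7)*(-4 + o).
2) (o - 7)*(-4 + o)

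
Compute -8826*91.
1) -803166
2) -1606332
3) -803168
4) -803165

-8826 * 91 = -803166
1) -803166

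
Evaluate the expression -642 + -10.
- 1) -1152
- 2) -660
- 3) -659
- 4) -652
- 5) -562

-642 + -10 = -652
4) -652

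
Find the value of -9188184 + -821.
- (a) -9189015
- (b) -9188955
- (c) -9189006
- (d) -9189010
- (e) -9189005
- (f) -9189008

-9188184 + -821 = -9189005
e) -9189005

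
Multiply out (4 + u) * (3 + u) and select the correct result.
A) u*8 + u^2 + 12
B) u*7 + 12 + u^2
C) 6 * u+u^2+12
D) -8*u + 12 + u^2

Expanding (4 + u) * (3 + u):
= u*7 + 12 + u^2
B) u*7 + 12 + u^2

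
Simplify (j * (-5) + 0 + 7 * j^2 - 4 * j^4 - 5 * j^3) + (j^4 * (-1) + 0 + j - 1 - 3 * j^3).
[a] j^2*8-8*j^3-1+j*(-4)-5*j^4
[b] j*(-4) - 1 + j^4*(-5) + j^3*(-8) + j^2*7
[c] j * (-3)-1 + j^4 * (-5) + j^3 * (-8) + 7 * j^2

Adding the polynomials and combining like terms:
(j*(-5) + 0 + 7*j^2 - 4*j^4 - 5*j^3) + (j^4*(-1) + 0 + j - 1 - 3*j^3)
= j*(-4) - 1 + j^4*(-5) + j^3*(-8) + j^2*7
b) j*(-4) - 1 + j^4*(-5) + j^3*(-8) + j^2*7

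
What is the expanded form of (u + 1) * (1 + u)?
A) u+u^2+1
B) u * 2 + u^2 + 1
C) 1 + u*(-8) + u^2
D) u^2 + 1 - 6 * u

Expanding (u + 1) * (1 + u):
= u * 2 + u^2 + 1
B) u * 2 + u^2 + 1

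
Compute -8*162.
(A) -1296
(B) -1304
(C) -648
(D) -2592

-8 * 162 = -1296
A) -1296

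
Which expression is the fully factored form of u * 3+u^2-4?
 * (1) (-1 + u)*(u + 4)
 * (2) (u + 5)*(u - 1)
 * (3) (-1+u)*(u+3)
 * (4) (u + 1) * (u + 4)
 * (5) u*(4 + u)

We need to factor u * 3+u^2-4.
The factored form is (-1 + u)*(u + 4).
1) (-1 + u)*(u + 4)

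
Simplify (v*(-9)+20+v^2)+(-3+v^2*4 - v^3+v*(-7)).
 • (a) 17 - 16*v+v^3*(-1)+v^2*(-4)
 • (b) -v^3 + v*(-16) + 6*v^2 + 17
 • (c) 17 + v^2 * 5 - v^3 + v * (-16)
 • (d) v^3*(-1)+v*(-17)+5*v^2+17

Adding the polynomials and combining like terms:
(v*(-9) + 20 + v^2) + (-3 + v^2*4 - v^3 + v*(-7))
= 17 + v^2 * 5 - v^3 + v * (-16)
c) 17 + v^2 * 5 - v^3 + v * (-16)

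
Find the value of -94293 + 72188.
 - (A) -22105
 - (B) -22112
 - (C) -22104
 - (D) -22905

-94293 + 72188 = -22105
A) -22105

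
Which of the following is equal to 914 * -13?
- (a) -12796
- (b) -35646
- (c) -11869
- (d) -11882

914 * -13 = -11882
d) -11882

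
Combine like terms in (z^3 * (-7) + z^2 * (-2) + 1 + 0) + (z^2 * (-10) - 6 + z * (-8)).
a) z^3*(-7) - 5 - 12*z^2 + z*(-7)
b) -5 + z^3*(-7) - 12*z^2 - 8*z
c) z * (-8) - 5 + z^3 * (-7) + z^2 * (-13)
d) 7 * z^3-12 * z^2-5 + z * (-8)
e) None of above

Adding the polynomials and combining like terms:
(z^3*(-7) + z^2*(-2) + 1 + 0) + (z^2*(-10) - 6 + z*(-8))
= -5 + z^3*(-7) - 12*z^2 - 8*z
b) -5 + z^3*(-7) - 12*z^2 - 8*z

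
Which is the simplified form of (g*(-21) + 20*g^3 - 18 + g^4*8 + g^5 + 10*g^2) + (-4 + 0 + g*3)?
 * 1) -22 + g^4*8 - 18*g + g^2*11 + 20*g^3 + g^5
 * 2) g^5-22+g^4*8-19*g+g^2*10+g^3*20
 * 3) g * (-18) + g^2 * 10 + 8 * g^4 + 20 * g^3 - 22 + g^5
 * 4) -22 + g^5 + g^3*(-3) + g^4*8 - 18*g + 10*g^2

Adding the polynomials and combining like terms:
(g*(-21) + 20*g^3 - 18 + g^4*8 + g^5 + 10*g^2) + (-4 + 0 + g*3)
= g * (-18) + g^2 * 10 + 8 * g^4 + 20 * g^3 - 22 + g^5
3) g * (-18) + g^2 * 10 + 8 * g^4 + 20 * g^3 - 22 + g^5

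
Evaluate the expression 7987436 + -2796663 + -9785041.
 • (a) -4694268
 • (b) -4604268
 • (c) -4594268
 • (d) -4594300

First: 7987436 + -2796663 = 5190773
Then: 5190773 + -9785041 = -4594268
c) -4594268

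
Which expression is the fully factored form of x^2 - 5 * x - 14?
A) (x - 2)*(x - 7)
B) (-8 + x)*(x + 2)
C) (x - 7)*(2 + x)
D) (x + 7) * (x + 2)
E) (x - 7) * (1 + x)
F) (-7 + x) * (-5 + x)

We need to factor x^2 - 5 * x - 14.
The factored form is (x - 7)*(2 + x).
C) (x - 7)*(2 + x)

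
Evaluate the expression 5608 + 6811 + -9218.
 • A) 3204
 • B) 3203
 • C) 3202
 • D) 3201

First: 5608 + 6811 = 12419
Then: 12419 + -9218 = 3201
D) 3201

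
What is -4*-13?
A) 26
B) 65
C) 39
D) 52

-4 * -13 = 52
D) 52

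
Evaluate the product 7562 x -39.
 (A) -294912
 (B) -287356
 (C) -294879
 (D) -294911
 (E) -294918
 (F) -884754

7562 * -39 = -294918
E) -294918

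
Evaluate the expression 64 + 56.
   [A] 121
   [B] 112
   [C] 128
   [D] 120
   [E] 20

64 + 56 = 120
D) 120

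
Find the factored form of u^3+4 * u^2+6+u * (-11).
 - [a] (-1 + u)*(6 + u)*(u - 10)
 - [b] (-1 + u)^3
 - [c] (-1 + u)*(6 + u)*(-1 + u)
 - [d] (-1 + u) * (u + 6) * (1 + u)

We need to factor u^3+4 * u^2+6+u * (-11).
The factored form is (-1 + u)*(6 + u)*(-1 + u).
c) (-1 + u)*(6 + u)*(-1 + u)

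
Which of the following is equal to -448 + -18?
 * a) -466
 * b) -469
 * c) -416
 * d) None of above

-448 + -18 = -466
a) -466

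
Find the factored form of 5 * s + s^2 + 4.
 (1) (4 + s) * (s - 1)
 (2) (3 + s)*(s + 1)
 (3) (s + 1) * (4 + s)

We need to factor 5 * s + s^2 + 4.
The factored form is (s + 1) * (4 + s).
3) (s + 1) * (4 + s)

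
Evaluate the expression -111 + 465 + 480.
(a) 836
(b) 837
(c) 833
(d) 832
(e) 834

First: -111 + 465 = 354
Then: 354 + 480 = 834
e) 834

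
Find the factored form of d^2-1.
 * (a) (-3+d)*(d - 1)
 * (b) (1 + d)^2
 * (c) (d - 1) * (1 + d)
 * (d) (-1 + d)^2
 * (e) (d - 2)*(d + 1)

We need to factor d^2-1.
The factored form is (d - 1) * (1 + d).
c) (d - 1) * (1 + d)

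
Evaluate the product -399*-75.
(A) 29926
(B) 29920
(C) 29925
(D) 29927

-399 * -75 = 29925
C) 29925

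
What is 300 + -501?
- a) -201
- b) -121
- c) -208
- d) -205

300 + -501 = -201
a) -201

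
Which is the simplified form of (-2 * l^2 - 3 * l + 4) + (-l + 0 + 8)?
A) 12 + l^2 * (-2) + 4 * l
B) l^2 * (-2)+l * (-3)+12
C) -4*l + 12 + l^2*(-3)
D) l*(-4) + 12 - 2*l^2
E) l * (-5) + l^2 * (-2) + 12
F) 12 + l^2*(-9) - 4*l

Adding the polynomials and combining like terms:
(-2*l^2 - 3*l + 4) + (-l + 0 + 8)
= l*(-4) + 12 - 2*l^2
D) l*(-4) + 12 - 2*l^2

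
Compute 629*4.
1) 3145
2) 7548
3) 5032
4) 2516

629 * 4 = 2516
4) 2516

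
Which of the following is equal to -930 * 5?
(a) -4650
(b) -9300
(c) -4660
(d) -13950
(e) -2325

-930 * 5 = -4650
a) -4650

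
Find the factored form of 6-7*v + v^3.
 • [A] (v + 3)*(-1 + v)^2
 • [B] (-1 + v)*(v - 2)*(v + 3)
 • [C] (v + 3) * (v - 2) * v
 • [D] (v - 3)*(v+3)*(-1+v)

We need to factor 6-7*v + v^3.
The factored form is (-1 + v)*(v - 2)*(v + 3).
B) (-1 + v)*(v - 2)*(v + 3)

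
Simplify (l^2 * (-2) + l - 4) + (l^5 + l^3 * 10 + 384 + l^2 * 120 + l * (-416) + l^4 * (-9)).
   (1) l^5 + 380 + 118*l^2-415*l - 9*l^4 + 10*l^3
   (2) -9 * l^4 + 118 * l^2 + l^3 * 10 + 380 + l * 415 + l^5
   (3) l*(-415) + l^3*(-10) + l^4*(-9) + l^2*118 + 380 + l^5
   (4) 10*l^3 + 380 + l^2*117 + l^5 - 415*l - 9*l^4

Adding the polynomials and combining like terms:
(l^2*(-2) + l - 4) + (l^5 + l^3*10 + 384 + l^2*120 + l*(-416) + l^4*(-9))
= l^5 + 380 + 118*l^2-415*l - 9*l^4 + 10*l^3
1) l^5 + 380 + 118*l^2-415*l - 9*l^4 + 10*l^3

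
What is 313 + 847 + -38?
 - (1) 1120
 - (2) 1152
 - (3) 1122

First: 313 + 847 = 1160
Then: 1160 + -38 = 1122
3) 1122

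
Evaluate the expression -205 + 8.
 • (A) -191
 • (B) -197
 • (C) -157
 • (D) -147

-205 + 8 = -197
B) -197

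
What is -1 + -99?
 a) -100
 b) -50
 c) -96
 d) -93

-1 + -99 = -100
a) -100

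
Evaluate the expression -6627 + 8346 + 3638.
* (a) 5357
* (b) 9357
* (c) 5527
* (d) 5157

First: -6627 + 8346 = 1719
Then: 1719 + 3638 = 5357
a) 5357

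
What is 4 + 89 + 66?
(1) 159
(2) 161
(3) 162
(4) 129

First: 4 + 89 = 93
Then: 93 + 66 = 159
1) 159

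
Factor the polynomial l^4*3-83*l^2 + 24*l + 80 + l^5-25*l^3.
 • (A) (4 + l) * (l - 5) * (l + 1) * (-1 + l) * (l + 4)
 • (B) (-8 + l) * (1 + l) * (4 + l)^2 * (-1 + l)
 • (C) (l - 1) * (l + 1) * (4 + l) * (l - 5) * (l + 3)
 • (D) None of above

We need to factor l^4*3-83*l^2 + 24*l + 80 + l^5-25*l^3.
The factored form is (4 + l) * (l - 5) * (l + 1) * (-1 + l) * (l + 4).
A) (4 + l) * (l - 5) * (l + 1) * (-1 + l) * (l + 4)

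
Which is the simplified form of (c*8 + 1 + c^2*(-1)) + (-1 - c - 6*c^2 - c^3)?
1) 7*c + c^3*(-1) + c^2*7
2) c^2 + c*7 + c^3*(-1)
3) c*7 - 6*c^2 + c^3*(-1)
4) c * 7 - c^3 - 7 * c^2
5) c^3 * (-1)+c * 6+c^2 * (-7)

Adding the polynomials and combining like terms:
(c*8 + 1 + c^2*(-1)) + (-1 - c - 6*c^2 - c^3)
= c * 7 - c^3 - 7 * c^2
4) c * 7 - c^3 - 7 * c^2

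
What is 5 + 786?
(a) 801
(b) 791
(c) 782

5 + 786 = 791
b) 791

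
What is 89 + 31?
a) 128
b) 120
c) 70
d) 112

89 + 31 = 120
b) 120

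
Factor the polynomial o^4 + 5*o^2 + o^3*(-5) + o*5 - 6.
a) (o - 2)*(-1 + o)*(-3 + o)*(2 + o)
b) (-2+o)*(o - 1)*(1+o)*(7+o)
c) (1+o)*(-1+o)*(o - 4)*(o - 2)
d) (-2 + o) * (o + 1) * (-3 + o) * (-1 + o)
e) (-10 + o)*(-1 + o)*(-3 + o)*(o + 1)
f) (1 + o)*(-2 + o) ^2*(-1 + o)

We need to factor o^4 + 5*o^2 + o^3*(-5) + o*5 - 6.
The factored form is (-2 + o) * (o + 1) * (-3 + o) * (-1 + o).
d) (-2 + o) * (o + 1) * (-3 + o) * (-1 + o)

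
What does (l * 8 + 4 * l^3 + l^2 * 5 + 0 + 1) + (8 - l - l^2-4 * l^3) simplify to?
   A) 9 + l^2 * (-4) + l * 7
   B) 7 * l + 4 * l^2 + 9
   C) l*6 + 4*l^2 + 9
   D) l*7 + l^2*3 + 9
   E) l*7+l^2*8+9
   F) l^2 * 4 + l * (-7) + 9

Adding the polynomials and combining like terms:
(l*8 + 4*l^3 + l^2*5 + 0 + 1) + (8 - l - l^2 - 4*l^3)
= 7 * l + 4 * l^2 + 9
B) 7 * l + 4 * l^2 + 9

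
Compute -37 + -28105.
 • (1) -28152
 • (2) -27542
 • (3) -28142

-37 + -28105 = -28142
3) -28142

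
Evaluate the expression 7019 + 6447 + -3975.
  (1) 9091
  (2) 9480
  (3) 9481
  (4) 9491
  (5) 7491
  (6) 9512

First: 7019 + 6447 = 13466
Then: 13466 + -3975 = 9491
4) 9491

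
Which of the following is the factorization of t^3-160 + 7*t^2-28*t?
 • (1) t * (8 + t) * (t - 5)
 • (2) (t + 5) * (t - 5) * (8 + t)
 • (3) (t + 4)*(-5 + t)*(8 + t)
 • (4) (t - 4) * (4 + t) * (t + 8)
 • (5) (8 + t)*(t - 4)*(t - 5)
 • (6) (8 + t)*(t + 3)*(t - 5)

We need to factor t^3-160 + 7*t^2-28*t.
The factored form is (t + 4)*(-5 + t)*(8 + t).
3) (t + 4)*(-5 + t)*(8 + t)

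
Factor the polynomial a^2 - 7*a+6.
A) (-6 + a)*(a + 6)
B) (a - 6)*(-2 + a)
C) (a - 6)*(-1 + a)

We need to factor a^2 - 7*a+6.
The factored form is (a - 6)*(-1 + a).
C) (a - 6)*(-1 + a)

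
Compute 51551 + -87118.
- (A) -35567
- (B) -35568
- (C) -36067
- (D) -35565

51551 + -87118 = -35567
A) -35567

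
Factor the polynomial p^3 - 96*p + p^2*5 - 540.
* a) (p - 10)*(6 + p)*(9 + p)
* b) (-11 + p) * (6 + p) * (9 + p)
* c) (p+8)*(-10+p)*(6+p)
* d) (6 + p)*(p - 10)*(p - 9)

We need to factor p^3 - 96*p + p^2*5 - 540.
The factored form is (p - 10)*(6 + p)*(9 + p).
a) (p - 10)*(6 + p)*(9 + p)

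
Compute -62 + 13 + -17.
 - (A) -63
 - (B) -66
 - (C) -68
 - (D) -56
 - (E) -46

First: -62 + 13 = -49
Then: -49 + -17 = -66
B) -66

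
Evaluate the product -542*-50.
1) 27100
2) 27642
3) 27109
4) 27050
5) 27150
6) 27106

-542 * -50 = 27100
1) 27100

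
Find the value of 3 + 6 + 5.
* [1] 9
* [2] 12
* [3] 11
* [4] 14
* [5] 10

First: 3 + 6 = 9
Then: 9 + 5 = 14
4) 14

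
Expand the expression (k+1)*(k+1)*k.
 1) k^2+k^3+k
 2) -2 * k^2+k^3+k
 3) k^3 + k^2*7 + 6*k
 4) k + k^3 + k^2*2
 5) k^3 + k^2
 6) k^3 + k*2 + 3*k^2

Expanding (k+1)*(k+1)*k:
= k + k^3 + k^2*2
4) k + k^3 + k^2*2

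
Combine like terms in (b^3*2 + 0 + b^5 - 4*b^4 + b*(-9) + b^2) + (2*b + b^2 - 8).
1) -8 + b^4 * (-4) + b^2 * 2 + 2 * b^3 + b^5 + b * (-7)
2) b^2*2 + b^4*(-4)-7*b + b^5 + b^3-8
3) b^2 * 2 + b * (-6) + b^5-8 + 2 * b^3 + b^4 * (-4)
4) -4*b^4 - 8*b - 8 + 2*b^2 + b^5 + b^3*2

Adding the polynomials and combining like terms:
(b^3*2 + 0 + b^5 - 4*b^4 + b*(-9) + b^2) + (2*b + b^2 - 8)
= -8 + b^4 * (-4) + b^2 * 2 + 2 * b^3 + b^5 + b * (-7)
1) -8 + b^4 * (-4) + b^2 * 2 + 2 * b^3 + b^5 + b * (-7)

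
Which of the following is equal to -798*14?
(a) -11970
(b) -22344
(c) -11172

-798 * 14 = -11172
c) -11172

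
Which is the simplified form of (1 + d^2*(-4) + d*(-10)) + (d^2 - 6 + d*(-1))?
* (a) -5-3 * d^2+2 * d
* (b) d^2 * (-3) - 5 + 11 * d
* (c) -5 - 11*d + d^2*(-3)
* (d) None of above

Adding the polynomials and combining like terms:
(1 + d^2*(-4) + d*(-10)) + (d^2 - 6 + d*(-1))
= -5 - 11*d + d^2*(-3)
c) -5 - 11*d + d^2*(-3)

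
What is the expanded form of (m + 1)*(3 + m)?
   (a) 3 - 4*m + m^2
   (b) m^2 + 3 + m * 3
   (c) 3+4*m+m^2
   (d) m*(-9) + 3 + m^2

Expanding (m + 1)*(3 + m):
= 3+4*m+m^2
c) 3+4*m+m^2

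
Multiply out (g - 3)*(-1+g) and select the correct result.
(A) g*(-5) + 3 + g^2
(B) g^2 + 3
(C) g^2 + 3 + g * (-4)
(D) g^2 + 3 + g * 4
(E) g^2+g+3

Expanding (g - 3)*(-1+g):
= g^2 + 3 + g * (-4)
C) g^2 + 3 + g * (-4)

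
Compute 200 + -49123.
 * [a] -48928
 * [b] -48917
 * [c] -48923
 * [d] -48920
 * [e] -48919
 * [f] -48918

200 + -49123 = -48923
c) -48923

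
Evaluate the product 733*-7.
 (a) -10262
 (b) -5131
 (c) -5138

733 * -7 = -5131
b) -5131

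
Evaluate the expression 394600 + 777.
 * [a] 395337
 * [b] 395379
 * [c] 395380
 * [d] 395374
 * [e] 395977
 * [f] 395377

394600 + 777 = 395377
f) 395377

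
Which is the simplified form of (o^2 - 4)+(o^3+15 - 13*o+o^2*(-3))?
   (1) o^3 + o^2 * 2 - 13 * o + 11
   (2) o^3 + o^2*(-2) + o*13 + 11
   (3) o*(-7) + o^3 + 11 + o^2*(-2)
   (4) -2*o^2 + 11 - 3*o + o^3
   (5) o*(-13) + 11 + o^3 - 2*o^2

Adding the polynomials and combining like terms:
(o^2 - 4) + (o^3 + 15 - 13*o + o^2*(-3))
= o*(-13) + 11 + o^3 - 2*o^2
5) o*(-13) + 11 + o^3 - 2*o^2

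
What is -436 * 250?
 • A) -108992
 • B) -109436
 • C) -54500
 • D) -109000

-436 * 250 = -109000
D) -109000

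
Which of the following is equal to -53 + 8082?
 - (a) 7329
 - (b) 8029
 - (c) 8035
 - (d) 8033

-53 + 8082 = 8029
b) 8029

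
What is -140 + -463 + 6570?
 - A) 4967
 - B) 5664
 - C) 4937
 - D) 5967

First: -140 + -463 = -603
Then: -603 + 6570 = 5967
D) 5967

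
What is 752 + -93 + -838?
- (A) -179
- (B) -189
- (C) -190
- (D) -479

First: 752 + -93 = 659
Then: 659 + -838 = -179
A) -179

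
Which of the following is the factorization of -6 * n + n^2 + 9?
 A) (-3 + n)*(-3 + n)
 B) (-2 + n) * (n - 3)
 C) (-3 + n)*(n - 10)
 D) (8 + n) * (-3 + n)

We need to factor -6 * n + n^2 + 9.
The factored form is (-3 + n)*(-3 + n).
A) (-3 + n)*(-3 + n)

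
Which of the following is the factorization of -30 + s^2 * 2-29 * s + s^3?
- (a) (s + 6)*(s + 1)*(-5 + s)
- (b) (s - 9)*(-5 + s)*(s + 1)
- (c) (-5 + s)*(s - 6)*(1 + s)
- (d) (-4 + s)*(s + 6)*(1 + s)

We need to factor -30 + s^2 * 2-29 * s + s^3.
The factored form is (s + 6)*(s + 1)*(-5 + s).
a) (s + 6)*(s + 1)*(-5 + s)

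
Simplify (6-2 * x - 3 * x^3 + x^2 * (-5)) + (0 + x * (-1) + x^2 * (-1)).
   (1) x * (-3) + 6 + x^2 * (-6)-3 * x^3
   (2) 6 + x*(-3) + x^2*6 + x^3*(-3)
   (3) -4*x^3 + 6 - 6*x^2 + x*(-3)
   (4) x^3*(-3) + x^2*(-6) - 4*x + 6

Adding the polynomials and combining like terms:
(6 - 2*x - 3*x^3 + x^2*(-5)) + (0 + x*(-1) + x^2*(-1))
= x * (-3) + 6 + x^2 * (-6)-3 * x^3
1) x * (-3) + 6 + x^2 * (-6)-3 * x^3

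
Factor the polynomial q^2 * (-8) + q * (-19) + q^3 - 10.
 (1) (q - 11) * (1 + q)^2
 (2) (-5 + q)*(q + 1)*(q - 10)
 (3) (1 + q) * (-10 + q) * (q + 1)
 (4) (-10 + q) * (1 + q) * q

We need to factor q^2 * (-8) + q * (-19) + q^3 - 10.
The factored form is (1 + q) * (-10 + q) * (q + 1).
3) (1 + q) * (-10 + q) * (q + 1)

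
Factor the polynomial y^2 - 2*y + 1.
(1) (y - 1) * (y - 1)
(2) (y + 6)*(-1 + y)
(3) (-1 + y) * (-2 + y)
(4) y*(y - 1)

We need to factor y^2 - 2*y + 1.
The factored form is (y - 1) * (y - 1).
1) (y - 1) * (y - 1)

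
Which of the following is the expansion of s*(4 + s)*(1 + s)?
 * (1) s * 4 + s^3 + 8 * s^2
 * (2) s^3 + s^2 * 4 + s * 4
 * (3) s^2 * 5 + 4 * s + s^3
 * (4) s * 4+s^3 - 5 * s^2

Expanding s*(4 + s)*(1 + s):
= s^2 * 5 + 4 * s + s^3
3) s^2 * 5 + 4 * s + s^3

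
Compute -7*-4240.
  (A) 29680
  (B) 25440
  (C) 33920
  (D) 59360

-7 * -4240 = 29680
A) 29680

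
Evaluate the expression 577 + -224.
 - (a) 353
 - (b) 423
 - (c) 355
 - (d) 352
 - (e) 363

577 + -224 = 353
a) 353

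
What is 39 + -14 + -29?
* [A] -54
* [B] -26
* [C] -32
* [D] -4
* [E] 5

First: 39 + -14 = 25
Then: 25 + -29 = -4
D) -4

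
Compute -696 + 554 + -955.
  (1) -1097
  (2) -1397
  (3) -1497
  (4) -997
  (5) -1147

First: -696 + 554 = -142
Then: -142 + -955 = -1097
1) -1097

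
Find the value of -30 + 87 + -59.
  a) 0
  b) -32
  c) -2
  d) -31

First: -30 + 87 = 57
Then: 57 + -59 = -2
c) -2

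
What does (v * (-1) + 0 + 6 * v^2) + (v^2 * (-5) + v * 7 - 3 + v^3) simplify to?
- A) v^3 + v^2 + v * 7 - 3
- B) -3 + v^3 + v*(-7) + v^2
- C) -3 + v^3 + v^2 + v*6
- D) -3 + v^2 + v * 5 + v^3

Adding the polynomials and combining like terms:
(v*(-1) + 0 + 6*v^2) + (v^2*(-5) + v*7 - 3 + v^3)
= -3 + v^3 + v^2 + v*6
C) -3 + v^3 + v^2 + v*6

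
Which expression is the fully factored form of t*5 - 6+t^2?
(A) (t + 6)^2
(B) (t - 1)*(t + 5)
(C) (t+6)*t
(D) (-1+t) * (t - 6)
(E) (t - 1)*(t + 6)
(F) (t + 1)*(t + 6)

We need to factor t*5 - 6+t^2.
The factored form is (t - 1)*(t + 6).
E) (t - 1)*(t + 6)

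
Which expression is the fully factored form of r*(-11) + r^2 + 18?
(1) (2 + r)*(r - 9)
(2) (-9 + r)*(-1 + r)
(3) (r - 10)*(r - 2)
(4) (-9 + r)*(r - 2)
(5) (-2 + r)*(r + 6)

We need to factor r*(-11) + r^2 + 18.
The factored form is (-9 + r)*(r - 2).
4) (-9 + r)*(r - 2)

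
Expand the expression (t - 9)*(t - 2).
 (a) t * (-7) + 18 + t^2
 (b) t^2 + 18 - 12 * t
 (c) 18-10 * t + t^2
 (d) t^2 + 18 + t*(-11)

Expanding (t - 9)*(t - 2):
= t^2 + 18 + t*(-11)
d) t^2 + 18 + t*(-11)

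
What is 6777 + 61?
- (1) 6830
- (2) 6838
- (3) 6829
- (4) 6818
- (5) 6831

6777 + 61 = 6838
2) 6838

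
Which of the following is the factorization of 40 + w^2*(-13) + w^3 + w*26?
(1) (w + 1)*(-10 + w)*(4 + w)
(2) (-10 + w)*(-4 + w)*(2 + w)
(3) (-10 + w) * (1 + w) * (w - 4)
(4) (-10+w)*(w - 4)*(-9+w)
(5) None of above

We need to factor 40 + w^2*(-13) + w^3 + w*26.
The factored form is (-10 + w) * (1 + w) * (w - 4).
3) (-10 + w) * (1 + w) * (w - 4)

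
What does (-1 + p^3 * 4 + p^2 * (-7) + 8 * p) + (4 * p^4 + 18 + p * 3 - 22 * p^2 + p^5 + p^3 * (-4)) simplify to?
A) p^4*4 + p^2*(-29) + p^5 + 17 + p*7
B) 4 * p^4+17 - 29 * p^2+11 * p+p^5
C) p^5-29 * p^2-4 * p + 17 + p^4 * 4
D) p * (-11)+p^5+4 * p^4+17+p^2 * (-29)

Adding the polynomials and combining like terms:
(-1 + p^3*4 + p^2*(-7) + 8*p) + (4*p^4 + 18 + p*3 - 22*p^2 + p^5 + p^3*(-4))
= 4 * p^4+17 - 29 * p^2+11 * p+p^5
B) 4 * p^4+17 - 29 * p^2+11 * p+p^5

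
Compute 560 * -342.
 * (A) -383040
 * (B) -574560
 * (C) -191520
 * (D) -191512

560 * -342 = -191520
C) -191520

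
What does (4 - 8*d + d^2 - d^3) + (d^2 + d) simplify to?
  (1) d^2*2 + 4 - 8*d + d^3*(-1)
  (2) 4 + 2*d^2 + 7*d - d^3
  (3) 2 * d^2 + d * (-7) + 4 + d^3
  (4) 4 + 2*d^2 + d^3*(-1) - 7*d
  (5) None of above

Adding the polynomials and combining like terms:
(4 - 8*d + d^2 - d^3) + (d^2 + d)
= 4 + 2*d^2 + d^3*(-1) - 7*d
4) 4 + 2*d^2 + d^3*(-1) - 7*d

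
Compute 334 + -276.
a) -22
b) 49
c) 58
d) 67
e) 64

334 + -276 = 58
c) 58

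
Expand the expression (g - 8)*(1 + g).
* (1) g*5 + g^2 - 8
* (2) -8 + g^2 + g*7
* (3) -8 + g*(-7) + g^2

Expanding (g - 8)*(1 + g):
= -8 + g*(-7) + g^2
3) -8 + g*(-7) + g^2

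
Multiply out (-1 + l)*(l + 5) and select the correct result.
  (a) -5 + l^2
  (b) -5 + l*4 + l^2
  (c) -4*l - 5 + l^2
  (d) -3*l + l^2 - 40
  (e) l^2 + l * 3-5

Expanding (-1 + l)*(l + 5):
= -5 + l*4 + l^2
b) -5 + l*4 + l^2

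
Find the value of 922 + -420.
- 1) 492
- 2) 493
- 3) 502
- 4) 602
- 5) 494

922 + -420 = 502
3) 502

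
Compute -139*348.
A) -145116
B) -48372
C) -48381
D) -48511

-139 * 348 = -48372
B) -48372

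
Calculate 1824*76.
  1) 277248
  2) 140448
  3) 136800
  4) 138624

1824 * 76 = 138624
4) 138624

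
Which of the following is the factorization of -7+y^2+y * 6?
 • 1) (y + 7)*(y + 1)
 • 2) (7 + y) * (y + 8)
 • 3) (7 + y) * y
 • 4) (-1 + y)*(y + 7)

We need to factor -7+y^2+y * 6.
The factored form is (-1 + y)*(y + 7).
4) (-1 + y)*(y + 7)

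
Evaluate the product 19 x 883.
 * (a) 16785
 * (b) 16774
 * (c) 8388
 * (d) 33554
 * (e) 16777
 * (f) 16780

19 * 883 = 16777
e) 16777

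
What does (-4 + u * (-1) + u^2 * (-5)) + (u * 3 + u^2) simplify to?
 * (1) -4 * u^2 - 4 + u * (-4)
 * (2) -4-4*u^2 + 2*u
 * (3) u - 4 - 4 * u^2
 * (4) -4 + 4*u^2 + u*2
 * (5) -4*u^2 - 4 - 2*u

Adding the polynomials and combining like terms:
(-4 + u*(-1) + u^2*(-5)) + (u*3 + u^2)
= -4-4*u^2 + 2*u
2) -4-4*u^2 + 2*u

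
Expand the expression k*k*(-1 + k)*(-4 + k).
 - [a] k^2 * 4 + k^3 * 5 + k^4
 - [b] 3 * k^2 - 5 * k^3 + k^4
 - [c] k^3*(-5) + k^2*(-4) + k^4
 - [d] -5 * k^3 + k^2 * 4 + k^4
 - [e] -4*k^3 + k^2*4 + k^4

Expanding k*k*(-1 + k)*(-4 + k):
= -5 * k^3 + k^2 * 4 + k^4
d) -5 * k^3 + k^2 * 4 + k^4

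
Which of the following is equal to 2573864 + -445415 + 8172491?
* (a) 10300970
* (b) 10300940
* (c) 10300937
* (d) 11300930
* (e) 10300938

First: 2573864 + -445415 = 2128449
Then: 2128449 + 8172491 = 10300940
b) 10300940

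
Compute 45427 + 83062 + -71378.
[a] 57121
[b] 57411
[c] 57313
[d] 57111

First: 45427 + 83062 = 128489
Then: 128489 + -71378 = 57111
d) 57111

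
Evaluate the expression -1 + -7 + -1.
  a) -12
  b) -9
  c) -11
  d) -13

First: -1 + -7 = -8
Then: -8 + -1 = -9
b) -9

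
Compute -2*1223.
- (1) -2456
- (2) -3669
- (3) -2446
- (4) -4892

-2 * 1223 = -2446
3) -2446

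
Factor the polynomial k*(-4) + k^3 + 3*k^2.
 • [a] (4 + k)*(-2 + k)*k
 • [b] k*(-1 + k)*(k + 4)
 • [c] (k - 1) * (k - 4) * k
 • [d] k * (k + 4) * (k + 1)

We need to factor k*(-4) + k^3 + 3*k^2.
The factored form is k*(-1 + k)*(k + 4).
b) k*(-1 + k)*(k + 4)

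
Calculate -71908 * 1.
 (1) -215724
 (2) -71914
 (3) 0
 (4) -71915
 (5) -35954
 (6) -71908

-71908 * 1 = -71908
6) -71908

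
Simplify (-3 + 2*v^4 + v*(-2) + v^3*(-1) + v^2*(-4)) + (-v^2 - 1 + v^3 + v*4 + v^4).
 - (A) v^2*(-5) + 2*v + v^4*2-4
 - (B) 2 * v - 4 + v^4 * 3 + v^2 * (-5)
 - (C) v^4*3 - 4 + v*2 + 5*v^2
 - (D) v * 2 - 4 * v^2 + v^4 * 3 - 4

Adding the polynomials and combining like terms:
(-3 + 2*v^4 + v*(-2) + v^3*(-1) + v^2*(-4)) + (-v^2 - 1 + v^3 + v*4 + v^4)
= 2 * v - 4 + v^4 * 3 + v^2 * (-5)
B) 2 * v - 4 + v^4 * 3 + v^2 * (-5)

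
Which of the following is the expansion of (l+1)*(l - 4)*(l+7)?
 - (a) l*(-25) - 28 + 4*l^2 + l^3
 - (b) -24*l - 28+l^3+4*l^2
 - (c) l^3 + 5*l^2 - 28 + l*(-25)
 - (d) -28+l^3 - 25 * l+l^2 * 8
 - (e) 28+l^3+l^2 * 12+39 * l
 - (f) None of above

Expanding (l+1)*(l - 4)*(l+7):
= l*(-25) - 28 + 4*l^2 + l^3
a) l*(-25) - 28 + 4*l^2 + l^3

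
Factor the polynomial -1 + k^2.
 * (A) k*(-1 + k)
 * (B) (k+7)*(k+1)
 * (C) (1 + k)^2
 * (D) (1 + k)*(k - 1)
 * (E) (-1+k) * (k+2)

We need to factor -1 + k^2.
The factored form is (1 + k)*(k - 1).
D) (1 + k)*(k - 1)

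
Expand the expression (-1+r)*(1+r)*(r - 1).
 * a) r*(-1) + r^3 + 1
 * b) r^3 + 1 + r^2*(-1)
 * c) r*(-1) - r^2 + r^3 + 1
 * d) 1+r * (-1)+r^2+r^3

Expanding (-1+r)*(1+r)*(r - 1):
= r*(-1) - r^2 + r^3 + 1
c) r*(-1) - r^2 + r^3 + 1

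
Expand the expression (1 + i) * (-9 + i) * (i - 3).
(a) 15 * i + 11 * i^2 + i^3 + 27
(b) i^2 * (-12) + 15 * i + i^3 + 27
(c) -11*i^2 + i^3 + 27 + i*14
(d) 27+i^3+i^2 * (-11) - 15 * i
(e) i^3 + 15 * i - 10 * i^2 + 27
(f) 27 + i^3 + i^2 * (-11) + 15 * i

Expanding (1 + i) * (-9 + i) * (i - 3):
= 27 + i^3 + i^2 * (-11) + 15 * i
f) 27 + i^3 + i^2 * (-11) + 15 * i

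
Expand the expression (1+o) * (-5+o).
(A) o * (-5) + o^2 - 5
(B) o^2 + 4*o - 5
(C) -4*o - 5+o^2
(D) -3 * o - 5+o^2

Expanding (1+o) * (-5+o):
= -4*o - 5+o^2
C) -4*o - 5+o^2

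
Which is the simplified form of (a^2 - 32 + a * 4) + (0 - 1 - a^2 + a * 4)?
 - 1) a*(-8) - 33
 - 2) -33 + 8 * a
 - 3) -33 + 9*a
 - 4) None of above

Adding the polynomials and combining like terms:
(a^2 - 32 + a*4) + (0 - 1 - a^2 + a*4)
= -33 + 8 * a
2) -33 + 8 * a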